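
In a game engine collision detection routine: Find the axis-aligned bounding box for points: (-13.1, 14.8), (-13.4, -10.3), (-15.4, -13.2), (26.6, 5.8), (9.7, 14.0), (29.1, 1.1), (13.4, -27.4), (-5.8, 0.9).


x range: [-15.4, 29.1]
y range: [-27.4, 14.8]
Bounding box: (-15.4,-27.4) to (29.1,14.8)

(-15.4,-27.4) to (29.1,14.8)


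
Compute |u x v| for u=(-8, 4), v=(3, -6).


|u x v| = |(-8)*(-6) - 4*3|
= |48 - 12| = 36

36


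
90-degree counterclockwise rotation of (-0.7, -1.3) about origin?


90° CCW: (x,y) -> (-y, x)
(-0.7,-1.3) -> (1.3, -0.7)

(1.3, -0.7)


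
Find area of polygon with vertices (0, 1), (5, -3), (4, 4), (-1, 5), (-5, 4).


Shoelace sum: (0*(-3) - 5*1) + (5*4 - 4*(-3)) + (4*5 - (-1)*4) + ((-1)*4 - (-5)*5) + ((-5)*1 - 0*4)
= 67
Area = |67|/2 = 33.5

33.5


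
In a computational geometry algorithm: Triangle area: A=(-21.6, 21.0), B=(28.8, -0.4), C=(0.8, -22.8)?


Area = |x_A(y_B-y_C) + x_B(y_C-y_A) + x_C(y_A-y_B)|/2
= |(-483.84) + (-1261.44) + 17.12|/2
= 1728.16/2 = 864.08

864.08


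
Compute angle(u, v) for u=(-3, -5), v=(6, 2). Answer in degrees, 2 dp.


u.v = -28, |u| = sqrt(34) = 5.831, |v| = sqrt(40) = 6.3246
cos(theta) = u.v/(|u||v|) = -28/sqrt(1360) = -0.759257
theta = acos(-0.759257) = 139.4 degrees

139.4 degrees


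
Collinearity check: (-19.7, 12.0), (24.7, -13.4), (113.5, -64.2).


Cross product: (24.7-(-19.7))*((-64.2)-12) - ((-13.4)-12)*(113.5-(-19.7))
= 0

Yes, collinear


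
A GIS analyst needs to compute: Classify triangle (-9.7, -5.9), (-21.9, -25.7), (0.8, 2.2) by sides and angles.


Side lengths squared: AB^2=540.88, BC^2=1293.7, CA^2=175.86
Sorted: [175.86, 540.88, 1293.7]
By sides: Scalene, By angles: Obtuse

Scalene, Obtuse


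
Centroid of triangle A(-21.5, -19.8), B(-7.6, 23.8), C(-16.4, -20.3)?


Centroid = ((x_A+x_B+x_C)/3, (y_A+y_B+y_C)/3)
= (((-21.5)+(-7.6)+(-16.4))/3, ((-19.8)+23.8+(-20.3))/3)
= (-15.1667, -5.4333)

(-15.1667, -5.4333)


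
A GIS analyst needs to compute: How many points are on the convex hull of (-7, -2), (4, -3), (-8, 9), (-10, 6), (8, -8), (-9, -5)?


Convex hull vertices (CCW): (-10, 6), (-9, -5), (8, -8), (4, -3), (-8, 9)
Count = 5

5


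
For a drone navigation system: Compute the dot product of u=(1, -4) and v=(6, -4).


u . v = u_x*v_x + u_y*v_y = 1*6 + (-4)*(-4)
= 6 + 16 = 22

22


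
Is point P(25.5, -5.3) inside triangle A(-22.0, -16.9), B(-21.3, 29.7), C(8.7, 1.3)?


Cross products: AB x AP = -2205.38, BC x BP = 279.12, CA x CP = 508.38
All same sign? no

No, outside


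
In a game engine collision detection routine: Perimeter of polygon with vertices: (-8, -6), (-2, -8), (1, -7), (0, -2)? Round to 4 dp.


Sides: (-8, -6)->(-2, -8): sqrt(40) = 6.324555, (-2, -8)->(1, -7): sqrt(10) = 3.162278, (1, -7)->(0, -2): sqrt(26) = 5.09902, (0, -2)->(-8, -6): sqrt(80) = 8.944272
Sum = 23.530125
Perimeter = 23.5301

23.5301


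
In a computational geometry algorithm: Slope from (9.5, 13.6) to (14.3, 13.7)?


slope = (y2-y1)/(x2-x1) = (13.7-13.6)/(14.3-9.5) = 0.1/4.8 = 0.0208

0.0208


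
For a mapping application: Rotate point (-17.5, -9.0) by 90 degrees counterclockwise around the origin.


90° CCW: (x,y) -> (-y, x)
(-17.5,-9) -> (9, -17.5)

(9, -17.5)


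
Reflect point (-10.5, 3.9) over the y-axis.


Reflection over y-axis: (x,y) -> (-x,y)
(-10.5, 3.9) -> (10.5, 3.9)

(10.5, 3.9)


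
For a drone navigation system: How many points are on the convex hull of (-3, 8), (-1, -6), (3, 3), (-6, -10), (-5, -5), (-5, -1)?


Convex hull vertices (CCW): (-6, -10), (-1, -6), (3, 3), (-3, 8), (-5, -1)
Count = 5

5


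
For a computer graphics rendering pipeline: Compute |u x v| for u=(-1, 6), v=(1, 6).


|u x v| = |(-1)*6 - 6*1|
= |(-6) - 6| = 12

12


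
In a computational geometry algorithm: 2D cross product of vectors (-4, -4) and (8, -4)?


u x v = u_x*v_y - u_y*v_x = (-4)*(-4) - (-4)*8
= 16 - (-32) = 48

48


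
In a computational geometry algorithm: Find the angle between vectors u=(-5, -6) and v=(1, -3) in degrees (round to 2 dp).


u.v = 13, |u| = sqrt(61) = 7.8102, |v| = sqrt(10) = 3.1623
cos(theta) = u.v/(|u||v|) = 13/sqrt(610) = 0.526355
theta = acos(0.526355) = 58.24 degrees

58.24 degrees


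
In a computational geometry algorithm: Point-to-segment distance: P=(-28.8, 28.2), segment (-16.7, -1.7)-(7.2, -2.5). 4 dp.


Project P onto AB: t = 0 (clamped to [0,1])
Closest point on segment: (-16.7, -1.7)
Distance: 32.2555

32.2555


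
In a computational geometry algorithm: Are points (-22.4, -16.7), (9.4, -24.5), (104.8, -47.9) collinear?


Cross product: (9.4-(-22.4))*((-47.9)-(-16.7)) - ((-24.5)-(-16.7))*(104.8-(-22.4))
= 0

Yes, collinear


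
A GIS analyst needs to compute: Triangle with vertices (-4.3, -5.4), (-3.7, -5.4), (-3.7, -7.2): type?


Side lengths squared: AB^2=0.36, BC^2=3.24, CA^2=3.6
Sorted: [0.36, 3.24, 3.6]
By sides: Scalene, By angles: Right

Scalene, Right


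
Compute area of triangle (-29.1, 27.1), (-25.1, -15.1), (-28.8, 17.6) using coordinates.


Area = |x_A(y_B-y_C) + x_B(y_C-y_A) + x_C(y_A-y_B)|/2
= |951.57 + 238.45 + (-1215.36)|/2
= 25.34/2 = 12.67

12.67


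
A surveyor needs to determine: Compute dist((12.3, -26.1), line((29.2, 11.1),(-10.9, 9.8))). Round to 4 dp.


|cross product| = 1469.75
|line direction| = sqrt(1609.7) = 40.1211
Distance = 1469.75/sqrt(1609.7) = 36.6329

36.6329


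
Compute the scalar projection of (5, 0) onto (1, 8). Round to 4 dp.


u.v = 5, |v| = sqrt(65) = 8.0623
Scalar projection = u.v / |v| = 5 / sqrt(65) = 0.6202

0.6202


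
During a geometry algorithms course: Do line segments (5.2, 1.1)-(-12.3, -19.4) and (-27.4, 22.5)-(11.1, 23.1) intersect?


Cross products: d1=-843.46, d2=-1622.21, d3=-1042.8, d4=-264.05
d1*d2 < 0 and d3*d4 < 0? no

No, they don't intersect


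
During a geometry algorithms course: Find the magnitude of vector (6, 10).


|u| = sqrt(6^2 + 10^2) = sqrt(136) = 11.6619

11.6619


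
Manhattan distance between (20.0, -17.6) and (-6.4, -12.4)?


|20-(-6.4)| + |(-17.6)-(-12.4)| = 26.4 + 5.2 = 31.6

31.6


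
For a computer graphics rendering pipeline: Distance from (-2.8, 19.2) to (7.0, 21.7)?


dx=9.8, dy=2.5
d^2 = 9.8^2 + 2.5^2 = 102.29
d = sqrt(102.29) = 10.1139

10.1139


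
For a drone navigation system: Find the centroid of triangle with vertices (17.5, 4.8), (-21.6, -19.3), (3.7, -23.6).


Centroid = ((x_A+x_B+x_C)/3, (y_A+y_B+y_C)/3)
= ((17.5+(-21.6)+3.7)/3, (4.8+(-19.3)+(-23.6))/3)
= (-0.1333, -12.7)

(-0.1333, -12.7)


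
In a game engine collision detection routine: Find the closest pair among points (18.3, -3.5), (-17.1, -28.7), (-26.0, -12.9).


d(P0,P1) = 43.4534, d(P0,P2) = 45.2863, d(P1,P2) = 18.1342
Closest: P1 and P2

Closest pair: (-17.1, -28.7) and (-26.0, -12.9), distance = 18.1342


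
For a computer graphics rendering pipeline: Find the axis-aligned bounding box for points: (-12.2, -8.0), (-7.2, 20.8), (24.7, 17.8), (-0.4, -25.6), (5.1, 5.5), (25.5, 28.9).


x range: [-12.2, 25.5]
y range: [-25.6, 28.9]
Bounding box: (-12.2,-25.6) to (25.5,28.9)

(-12.2,-25.6) to (25.5,28.9)


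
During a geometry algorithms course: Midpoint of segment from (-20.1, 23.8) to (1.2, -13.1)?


M = (((-20.1)+1.2)/2, (23.8+(-13.1))/2)
= (-9.45, 5.35)

(-9.45, 5.35)


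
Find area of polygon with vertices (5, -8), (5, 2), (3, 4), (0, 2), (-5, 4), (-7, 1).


Shoelace sum: (5*2 - 5*(-8)) + (5*4 - 3*2) + (3*2 - 0*4) + (0*4 - (-5)*2) + ((-5)*1 - (-7)*4) + ((-7)*(-8) - 5*1)
= 154
Area = |154|/2 = 77

77


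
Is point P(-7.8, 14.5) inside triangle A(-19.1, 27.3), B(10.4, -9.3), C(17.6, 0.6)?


Cross products: AB x AP = 35.98, BC x BP = 351.54, CA x CP = 168.05
All same sign? yes

Yes, inside


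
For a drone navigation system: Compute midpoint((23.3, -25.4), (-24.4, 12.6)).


M = ((23.3+(-24.4))/2, ((-25.4)+12.6)/2)
= (-0.55, -6.4)

(-0.55, -6.4)


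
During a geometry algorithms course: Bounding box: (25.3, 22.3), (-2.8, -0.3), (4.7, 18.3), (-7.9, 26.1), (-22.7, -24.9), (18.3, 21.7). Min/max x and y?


x range: [-22.7, 25.3]
y range: [-24.9, 26.1]
Bounding box: (-22.7,-24.9) to (25.3,26.1)

(-22.7,-24.9) to (25.3,26.1)


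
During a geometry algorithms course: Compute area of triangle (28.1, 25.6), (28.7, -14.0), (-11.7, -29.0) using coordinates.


Area = |x_A(y_B-y_C) + x_B(y_C-y_A) + x_C(y_A-y_B)|/2
= |421.5 + (-1567.02) + (-463.32)|/2
= 1608.84/2 = 804.42

804.42


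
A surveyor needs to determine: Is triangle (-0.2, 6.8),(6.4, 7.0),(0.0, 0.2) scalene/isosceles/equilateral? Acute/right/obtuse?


Side lengths squared: AB^2=43.6, BC^2=87.2, CA^2=43.6
Sorted: [43.6, 43.6, 87.2]
By sides: Isosceles, By angles: Right

Isosceles, Right


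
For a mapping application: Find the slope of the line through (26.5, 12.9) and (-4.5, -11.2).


slope = (y2-y1)/(x2-x1) = ((-11.2)-12.9)/((-4.5)-26.5) = (-24.1)/(-31) = 0.7774

0.7774


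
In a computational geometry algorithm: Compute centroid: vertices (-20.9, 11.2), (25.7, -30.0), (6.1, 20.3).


Centroid = ((x_A+x_B+x_C)/3, (y_A+y_B+y_C)/3)
= (((-20.9)+25.7+6.1)/3, (11.2+(-30)+20.3)/3)
= (3.6333, 0.5)

(3.6333, 0.5)


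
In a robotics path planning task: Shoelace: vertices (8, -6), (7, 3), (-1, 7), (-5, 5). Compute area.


Shoelace sum: (8*3 - 7*(-6)) + (7*7 - (-1)*3) + ((-1)*5 - (-5)*7) + ((-5)*(-6) - 8*5)
= 138
Area = |138|/2 = 69

69


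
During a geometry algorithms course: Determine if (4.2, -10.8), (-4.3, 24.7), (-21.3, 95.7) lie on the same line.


Cross product: ((-4.3)-4.2)*(95.7-(-10.8)) - (24.7-(-10.8))*((-21.3)-4.2)
= 0

Yes, collinear


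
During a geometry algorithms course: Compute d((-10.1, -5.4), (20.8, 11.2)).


dx=30.9, dy=16.6
d^2 = 30.9^2 + 16.6^2 = 1230.37
d = sqrt(1230.37) = 35.0766

35.0766


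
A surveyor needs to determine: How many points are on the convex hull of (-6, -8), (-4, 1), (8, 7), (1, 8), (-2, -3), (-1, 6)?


Convex hull vertices (CCW): (-6, -8), (8, 7), (1, 8), (-1, 6), (-4, 1)
Count = 5

5


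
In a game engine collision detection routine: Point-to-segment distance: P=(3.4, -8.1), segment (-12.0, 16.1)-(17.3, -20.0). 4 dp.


Project P onto AB: t = 0.6129 (clamped to [0,1])
Closest point on segment: (5.9571, -6.0246)
Distance: 3.2933

3.2933


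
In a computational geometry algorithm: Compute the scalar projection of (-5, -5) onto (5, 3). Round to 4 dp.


u.v = -40, |v| = sqrt(34) = 5.831
Scalar projection = u.v / |v| = -40 / sqrt(34) = -6.8599

-6.8599


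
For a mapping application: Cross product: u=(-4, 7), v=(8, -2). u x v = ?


u x v = u_x*v_y - u_y*v_x = (-4)*(-2) - 7*8
= 8 - 56 = -48

-48


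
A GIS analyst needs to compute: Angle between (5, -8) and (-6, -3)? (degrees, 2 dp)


u.v = -6, |u| = sqrt(89) = 9.434, |v| = sqrt(45) = 6.7082
cos(theta) = u.v/(|u||v|) = -6/sqrt(4005) = -0.094809
theta = acos(-0.094809) = 95.44 degrees

95.44 degrees


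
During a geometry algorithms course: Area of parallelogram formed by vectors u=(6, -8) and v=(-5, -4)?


|u x v| = |6*(-4) - (-8)*(-5)|
= |(-24) - 40| = 64

64


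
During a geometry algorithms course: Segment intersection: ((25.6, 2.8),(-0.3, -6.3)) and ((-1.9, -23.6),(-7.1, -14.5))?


Cross products: d1=-387.53, d2=-104.52, d3=433.51, d4=150.5
d1*d2 < 0 and d3*d4 < 0? no

No, they don't intersect


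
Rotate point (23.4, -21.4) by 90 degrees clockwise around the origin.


90° CW: (x,y) -> (y, -x)
(23.4,-21.4) -> (-21.4, -23.4)

(-21.4, -23.4)


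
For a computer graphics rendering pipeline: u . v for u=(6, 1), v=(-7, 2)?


u . v = u_x*v_x + u_y*v_y = 6*(-7) + 1*2
= (-42) + 2 = -40

-40


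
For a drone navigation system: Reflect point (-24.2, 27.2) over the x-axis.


Reflection over x-axis: (x,y) -> (x,-y)
(-24.2, 27.2) -> (-24.2, -27.2)

(-24.2, -27.2)


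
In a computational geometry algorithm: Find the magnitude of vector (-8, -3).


|u| = sqrt((-8)^2 + (-3)^2) = sqrt(73) = 8.544

8.544


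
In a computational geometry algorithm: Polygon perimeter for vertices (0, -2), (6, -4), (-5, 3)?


Sides: (0, -2)->(6, -4): sqrt(40) = 6.324555, (6, -4)->(-5, 3): sqrt(170) = 13.038405, (-5, 3)->(0, -2): sqrt(50) = 7.071068
Sum = 26.434028
Perimeter = 26.434

26.434


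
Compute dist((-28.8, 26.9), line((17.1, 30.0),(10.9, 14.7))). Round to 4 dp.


|cross product| = 683.05
|line direction| = sqrt(272.53) = 16.5085
Distance = 683.05/sqrt(272.53) = 41.3757

41.3757


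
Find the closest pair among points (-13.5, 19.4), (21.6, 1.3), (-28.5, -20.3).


d(P0,P1) = 39.492, d(P0,P2) = 42.4393, d(P1,P2) = 54.558
Closest: P0 and P1

Closest pair: (-13.5, 19.4) and (21.6, 1.3), distance = 39.492


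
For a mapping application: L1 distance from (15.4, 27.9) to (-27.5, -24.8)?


|15.4-(-27.5)| + |27.9-(-24.8)| = 42.9 + 52.7 = 95.6

95.6


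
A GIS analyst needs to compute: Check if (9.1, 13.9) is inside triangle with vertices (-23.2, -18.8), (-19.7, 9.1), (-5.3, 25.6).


Cross products: AB x AP = -786.72, BC x BP = -406.08, CA x CP = 848.79
All same sign? no

No, outside


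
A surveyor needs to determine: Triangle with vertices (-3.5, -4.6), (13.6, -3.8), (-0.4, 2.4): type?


Side lengths squared: AB^2=293.05, BC^2=234.44, CA^2=58.61
Sorted: [58.61, 234.44, 293.05]
By sides: Scalene, By angles: Right

Scalene, Right


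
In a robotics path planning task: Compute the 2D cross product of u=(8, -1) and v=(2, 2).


u x v = u_x*v_y - u_y*v_x = 8*2 - (-1)*2
= 16 - (-2) = 18

18


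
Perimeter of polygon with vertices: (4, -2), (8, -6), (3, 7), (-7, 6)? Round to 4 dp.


Sides: (4, -2)->(8, -6): sqrt(32) = 5.656854, (8, -6)->(3, 7): sqrt(194) = 13.928388, (3, 7)->(-7, 6): sqrt(101) = 10.049876, (-7, 6)->(4, -2): sqrt(185) = 13.601471
Sum = 43.236589
Perimeter = 43.2366

43.2366


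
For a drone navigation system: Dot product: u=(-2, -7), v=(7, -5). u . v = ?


u . v = u_x*v_x + u_y*v_y = (-2)*7 + (-7)*(-5)
= (-14) + 35 = 21

21


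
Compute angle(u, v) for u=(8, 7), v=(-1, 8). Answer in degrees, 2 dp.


u.v = 48, |u| = sqrt(113) = 10.6301, |v| = sqrt(65) = 8.0623
cos(theta) = u.v/(|u||v|) = 48/sqrt(7345) = 0.560074
theta = acos(0.560074) = 55.94 degrees

55.94 degrees


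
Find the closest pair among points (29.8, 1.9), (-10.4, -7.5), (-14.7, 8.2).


d(P0,P1) = 41.2844, d(P0,P2) = 44.9437, d(P1,P2) = 16.2782
Closest: P1 and P2

Closest pair: (-10.4, -7.5) and (-14.7, 8.2), distance = 16.2782


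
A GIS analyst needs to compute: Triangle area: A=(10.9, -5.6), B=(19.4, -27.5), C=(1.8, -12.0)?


Area = |x_A(y_B-y_C) + x_B(y_C-y_A) + x_C(y_A-y_B)|/2
= |(-168.95) + (-124.16) + 39.42|/2
= 253.69/2 = 126.845

126.845


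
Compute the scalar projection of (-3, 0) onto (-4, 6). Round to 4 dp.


u.v = 12, |v| = sqrt(52) = 7.2111
Scalar projection = u.v / |v| = 12 / sqrt(52) = 1.6641

1.6641


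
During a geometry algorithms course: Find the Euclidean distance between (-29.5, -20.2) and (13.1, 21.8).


dx=42.6, dy=42
d^2 = 42.6^2 + 42^2 = 3578.76
d = sqrt(3578.76) = 59.8227

59.8227


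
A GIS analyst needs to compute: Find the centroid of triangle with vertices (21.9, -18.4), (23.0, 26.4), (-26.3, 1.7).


Centroid = ((x_A+x_B+x_C)/3, (y_A+y_B+y_C)/3)
= ((21.9+23+(-26.3))/3, ((-18.4)+26.4+1.7)/3)
= (6.2, 3.2333)

(6.2, 3.2333)


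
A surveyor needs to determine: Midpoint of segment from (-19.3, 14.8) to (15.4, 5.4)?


M = (((-19.3)+15.4)/2, (14.8+5.4)/2)
= (-1.95, 10.1)

(-1.95, 10.1)


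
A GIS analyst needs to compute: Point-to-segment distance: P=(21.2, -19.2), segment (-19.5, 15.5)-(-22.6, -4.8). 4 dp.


Project P onto AB: t = 1 (clamped to [0,1])
Closest point on segment: (-22.6, -4.8)
Distance: 46.1064

46.1064


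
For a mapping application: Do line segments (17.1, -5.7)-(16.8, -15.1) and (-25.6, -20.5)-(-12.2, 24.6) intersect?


Cross products: d1=-1727.45, d2=-1839.88, d3=-396.94, d4=-284.51
d1*d2 < 0 and d3*d4 < 0? no

No, they don't intersect


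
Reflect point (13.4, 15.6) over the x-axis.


Reflection over x-axis: (x,y) -> (x,-y)
(13.4, 15.6) -> (13.4, -15.6)

(13.4, -15.6)


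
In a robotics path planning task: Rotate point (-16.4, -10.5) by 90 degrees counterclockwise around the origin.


90° CCW: (x,y) -> (-y, x)
(-16.4,-10.5) -> (10.5, -16.4)

(10.5, -16.4)


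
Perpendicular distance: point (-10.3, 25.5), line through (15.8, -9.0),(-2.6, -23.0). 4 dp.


|cross product| = 1000.2
|line direction| = sqrt(534.56) = 23.1206
Distance = 1000.2/sqrt(534.56) = 43.2602

43.2602


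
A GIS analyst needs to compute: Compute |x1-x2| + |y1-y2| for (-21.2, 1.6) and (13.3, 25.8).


|(-21.2)-13.3| + |1.6-25.8| = 34.5 + 24.2 = 58.7

58.7


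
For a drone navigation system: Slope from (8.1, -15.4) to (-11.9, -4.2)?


slope = (y2-y1)/(x2-x1) = ((-4.2)-(-15.4))/((-11.9)-8.1) = 11.2/(-20) = -0.56

-0.56


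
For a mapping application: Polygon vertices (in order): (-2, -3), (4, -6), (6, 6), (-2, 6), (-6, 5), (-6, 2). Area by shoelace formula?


Shoelace sum: ((-2)*(-6) - 4*(-3)) + (4*6 - 6*(-6)) + (6*6 - (-2)*6) + ((-2)*5 - (-6)*6) + ((-6)*2 - (-6)*5) + ((-6)*(-3) - (-2)*2)
= 198
Area = |198|/2 = 99

99


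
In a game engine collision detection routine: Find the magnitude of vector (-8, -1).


|u| = sqrt((-8)^2 + (-1)^2) = sqrt(65) = 8.0623

8.0623


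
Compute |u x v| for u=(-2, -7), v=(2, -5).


|u x v| = |(-2)*(-5) - (-7)*2|
= |10 - (-14)| = 24

24


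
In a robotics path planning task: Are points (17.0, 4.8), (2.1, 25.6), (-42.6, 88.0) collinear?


Cross product: (2.1-17)*(88-4.8) - (25.6-4.8)*((-42.6)-17)
= 0

Yes, collinear


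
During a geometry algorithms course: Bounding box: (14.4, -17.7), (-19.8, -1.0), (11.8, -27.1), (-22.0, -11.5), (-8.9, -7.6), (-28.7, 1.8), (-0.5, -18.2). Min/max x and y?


x range: [-28.7, 14.4]
y range: [-27.1, 1.8]
Bounding box: (-28.7,-27.1) to (14.4,1.8)

(-28.7,-27.1) to (14.4,1.8)


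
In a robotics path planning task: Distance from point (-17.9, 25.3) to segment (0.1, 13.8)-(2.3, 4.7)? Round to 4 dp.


Project P onto AB: t = 0 (clamped to [0,1])
Closest point on segment: (0.1, 13.8)
Distance: 21.36

21.36


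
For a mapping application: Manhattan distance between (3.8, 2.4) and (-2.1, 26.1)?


|3.8-(-2.1)| + |2.4-26.1| = 5.9 + 23.7 = 29.6

29.6


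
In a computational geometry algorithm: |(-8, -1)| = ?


|u| = sqrt((-8)^2 + (-1)^2) = sqrt(65) = 8.0623

8.0623


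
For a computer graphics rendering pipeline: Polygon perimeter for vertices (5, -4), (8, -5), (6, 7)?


Sides: (5, -4)->(8, -5): sqrt(10) = 3.162278, (8, -5)->(6, 7): sqrt(148) = 12.165525, (6, 7)->(5, -4): sqrt(122) = 11.045361
Sum = 26.373164
Perimeter = 26.3732

26.3732


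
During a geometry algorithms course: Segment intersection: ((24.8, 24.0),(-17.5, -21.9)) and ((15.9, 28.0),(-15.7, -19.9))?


Cross products: d1=552.71, d2=-23.02, d3=-577.71, d4=-1.98
d1*d2 < 0 and d3*d4 < 0? no

No, they don't intersect


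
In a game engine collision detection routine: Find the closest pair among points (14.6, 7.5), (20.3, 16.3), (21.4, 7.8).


d(P0,P1) = 10.4848, d(P0,P2) = 6.8066, d(P1,P2) = 8.5709
Closest: P0 and P2

Closest pair: (14.6, 7.5) and (21.4, 7.8), distance = 6.8066


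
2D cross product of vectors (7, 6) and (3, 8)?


u x v = u_x*v_y - u_y*v_x = 7*8 - 6*3
= 56 - 18 = 38

38


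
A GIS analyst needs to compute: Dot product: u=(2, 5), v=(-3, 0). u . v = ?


u . v = u_x*v_x + u_y*v_y = 2*(-3) + 5*0
= (-6) + 0 = -6

-6


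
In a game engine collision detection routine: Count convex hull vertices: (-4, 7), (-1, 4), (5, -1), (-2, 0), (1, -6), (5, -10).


Convex hull vertices (CCW): (-4, 7), (-2, 0), (1, -6), (5, -10), (5, -1)
Count = 5

5


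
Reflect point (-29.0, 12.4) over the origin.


Reflection over origin: (x,y) -> (-x,-y)
(-29, 12.4) -> (29, -12.4)

(29, -12.4)


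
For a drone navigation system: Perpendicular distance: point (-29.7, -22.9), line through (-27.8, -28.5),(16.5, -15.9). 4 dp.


|cross product| = 272.02
|line direction| = sqrt(2121.25) = 46.057
Distance = 272.02/sqrt(2121.25) = 5.9062

5.9062


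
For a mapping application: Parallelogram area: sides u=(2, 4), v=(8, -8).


|u x v| = |2*(-8) - 4*8|
= |(-16) - 32| = 48

48


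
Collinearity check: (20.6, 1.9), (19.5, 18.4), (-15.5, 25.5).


Cross product: (19.5-20.6)*(25.5-1.9) - (18.4-1.9)*((-15.5)-20.6)
= 569.69

No, not collinear


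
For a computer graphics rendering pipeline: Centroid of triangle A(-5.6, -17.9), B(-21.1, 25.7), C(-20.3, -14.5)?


Centroid = ((x_A+x_B+x_C)/3, (y_A+y_B+y_C)/3)
= (((-5.6)+(-21.1)+(-20.3))/3, ((-17.9)+25.7+(-14.5))/3)
= (-15.6667, -2.2333)

(-15.6667, -2.2333)


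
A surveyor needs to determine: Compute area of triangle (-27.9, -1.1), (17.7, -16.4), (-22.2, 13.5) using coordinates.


Area = |x_A(y_B-y_C) + x_B(y_C-y_A) + x_C(y_A-y_B)|/2
= |834.21 + 258.42 + (-339.66)|/2
= 752.97/2 = 376.485

376.485


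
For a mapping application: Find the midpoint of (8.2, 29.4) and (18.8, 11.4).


M = ((8.2+18.8)/2, (29.4+11.4)/2)
= (13.5, 20.4)

(13.5, 20.4)


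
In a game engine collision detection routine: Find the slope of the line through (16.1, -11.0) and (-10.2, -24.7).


slope = (y2-y1)/(x2-x1) = ((-24.7)-(-11))/((-10.2)-16.1) = (-13.7)/(-26.3) = 0.5209

0.5209


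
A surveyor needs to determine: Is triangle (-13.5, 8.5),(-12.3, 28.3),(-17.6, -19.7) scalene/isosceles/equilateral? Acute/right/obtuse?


Side lengths squared: AB^2=393.48, BC^2=2332.09, CA^2=812.05
Sorted: [393.48, 812.05, 2332.09]
By sides: Scalene, By angles: Obtuse

Scalene, Obtuse


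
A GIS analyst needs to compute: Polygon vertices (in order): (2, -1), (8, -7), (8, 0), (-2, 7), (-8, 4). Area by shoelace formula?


Shoelace sum: (2*(-7) - 8*(-1)) + (8*0 - 8*(-7)) + (8*7 - (-2)*0) + ((-2)*4 - (-8)*7) + ((-8)*(-1) - 2*4)
= 154
Area = |154|/2 = 77

77


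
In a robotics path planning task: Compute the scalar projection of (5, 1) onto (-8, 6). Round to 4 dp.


u.v = -34, |v| = sqrt(100) = 10
Scalar projection = u.v / |v| = -34 / sqrt(100) = -3.4

-3.4


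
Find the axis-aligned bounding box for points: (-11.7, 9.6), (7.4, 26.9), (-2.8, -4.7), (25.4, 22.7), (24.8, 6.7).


x range: [-11.7, 25.4]
y range: [-4.7, 26.9]
Bounding box: (-11.7,-4.7) to (25.4,26.9)

(-11.7,-4.7) to (25.4,26.9)


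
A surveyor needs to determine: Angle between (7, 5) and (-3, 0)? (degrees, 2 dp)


u.v = -21, |u| = sqrt(74) = 8.6023, |v| = sqrt(9) = 3
cos(theta) = u.v/(|u||v|) = -21/sqrt(666) = -0.813733
theta = acos(-0.813733) = 144.46 degrees

144.46 degrees


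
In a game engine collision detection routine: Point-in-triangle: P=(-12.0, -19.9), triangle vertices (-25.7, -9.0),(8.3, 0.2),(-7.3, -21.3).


Cross products: AB x AP = -496.64, BC x BP = -122.89, CA x CP = 32.05
All same sign? no

No, outside


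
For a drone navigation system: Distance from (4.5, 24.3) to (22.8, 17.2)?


dx=18.3, dy=-7.1
d^2 = 18.3^2 + (-7.1)^2 = 385.3
d = sqrt(385.3) = 19.6291

19.6291


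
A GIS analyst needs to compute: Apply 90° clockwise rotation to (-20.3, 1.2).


90° CW: (x,y) -> (y, -x)
(-20.3,1.2) -> (1.2, 20.3)

(1.2, 20.3)


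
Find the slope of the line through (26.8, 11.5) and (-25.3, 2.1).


slope = (y2-y1)/(x2-x1) = (2.1-11.5)/((-25.3)-26.8) = (-9.4)/(-52.1) = 0.1804

0.1804


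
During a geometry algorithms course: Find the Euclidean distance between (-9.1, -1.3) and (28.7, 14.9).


dx=37.8, dy=16.2
d^2 = 37.8^2 + 16.2^2 = 1691.28
d = sqrt(1691.28) = 41.1252

41.1252


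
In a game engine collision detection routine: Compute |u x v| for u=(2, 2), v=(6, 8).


|u x v| = |2*8 - 2*6|
= |16 - 12| = 4

4


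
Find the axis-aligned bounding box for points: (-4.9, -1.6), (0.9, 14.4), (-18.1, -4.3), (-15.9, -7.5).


x range: [-18.1, 0.9]
y range: [-7.5, 14.4]
Bounding box: (-18.1,-7.5) to (0.9,14.4)

(-18.1,-7.5) to (0.9,14.4)


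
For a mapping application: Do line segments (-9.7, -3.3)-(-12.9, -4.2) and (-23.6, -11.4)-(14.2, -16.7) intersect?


Cross products: d1=379.85, d2=328.87, d3=13.41, d4=64.39
d1*d2 < 0 and d3*d4 < 0? no

No, they don't intersect


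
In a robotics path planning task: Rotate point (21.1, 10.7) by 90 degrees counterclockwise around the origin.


90° CCW: (x,y) -> (-y, x)
(21.1,10.7) -> (-10.7, 21.1)

(-10.7, 21.1)


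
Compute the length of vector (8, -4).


|u| = sqrt(8^2 + (-4)^2) = sqrt(80) = 8.9443

8.9443


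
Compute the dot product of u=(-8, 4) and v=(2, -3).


u . v = u_x*v_x + u_y*v_y = (-8)*2 + 4*(-3)
= (-16) + (-12) = -28

-28


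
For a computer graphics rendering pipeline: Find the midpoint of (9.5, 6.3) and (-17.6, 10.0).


M = ((9.5+(-17.6))/2, (6.3+10)/2)
= (-4.05, 8.15)

(-4.05, 8.15)


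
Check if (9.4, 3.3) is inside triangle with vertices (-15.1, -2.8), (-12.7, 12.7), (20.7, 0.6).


Cross products: AB x AP = -365.11, BC x BP = -46.55, CA x CP = -135.08
All same sign? yes

Yes, inside


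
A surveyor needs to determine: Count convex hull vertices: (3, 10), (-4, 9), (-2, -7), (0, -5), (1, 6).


Convex hull vertices (CCW): (-4, 9), (-2, -7), (0, -5), (3, 10)
Count = 4

4


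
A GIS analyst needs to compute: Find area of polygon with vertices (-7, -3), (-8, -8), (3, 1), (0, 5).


Shoelace sum: ((-7)*(-8) - (-8)*(-3)) + ((-8)*1 - 3*(-8)) + (3*5 - 0*1) + (0*(-3) - (-7)*5)
= 98
Area = |98|/2 = 49

49


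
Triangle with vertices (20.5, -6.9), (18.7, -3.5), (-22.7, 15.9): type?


Side lengths squared: AB^2=14.8, BC^2=2090.32, CA^2=2386.08
Sorted: [14.8, 2090.32, 2386.08]
By sides: Scalene, By angles: Obtuse

Scalene, Obtuse


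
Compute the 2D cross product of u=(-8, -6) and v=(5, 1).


u x v = u_x*v_y - u_y*v_x = (-8)*1 - (-6)*5
= (-8) - (-30) = 22

22


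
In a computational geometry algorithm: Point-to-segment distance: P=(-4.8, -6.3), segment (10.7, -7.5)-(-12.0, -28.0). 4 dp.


Project P onto AB: t = 0.3498 (clamped to [0,1])
Closest point on segment: (2.7596, -14.6709)
Distance: 11.2791

11.2791


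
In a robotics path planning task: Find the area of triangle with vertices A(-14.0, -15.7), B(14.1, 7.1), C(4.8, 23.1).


Area = |x_A(y_B-y_C) + x_B(y_C-y_A) + x_C(y_A-y_B)|/2
= |224 + 547.08 + (-109.44)|/2
= 661.64/2 = 330.82

330.82


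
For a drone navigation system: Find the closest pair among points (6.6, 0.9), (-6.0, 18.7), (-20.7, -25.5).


d(P0,P1) = 21.8083, d(P0,P2) = 37.977, d(P1,P2) = 46.5804
Closest: P0 and P1

Closest pair: (6.6, 0.9) and (-6.0, 18.7), distance = 21.8083


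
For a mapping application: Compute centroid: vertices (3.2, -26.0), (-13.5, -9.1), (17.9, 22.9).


Centroid = ((x_A+x_B+x_C)/3, (y_A+y_B+y_C)/3)
= ((3.2+(-13.5)+17.9)/3, ((-26)+(-9.1)+22.9)/3)
= (2.5333, -4.0667)

(2.5333, -4.0667)


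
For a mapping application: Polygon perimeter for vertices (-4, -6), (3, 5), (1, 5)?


Sides: (-4, -6)->(3, 5): sqrt(170) = 13.038405, (3, 5)->(1, 5): sqrt(4) = 2, (1, 5)->(-4, -6): sqrt(146) = 12.083046
Sum = 27.121451
Perimeter = 27.1215

27.1215


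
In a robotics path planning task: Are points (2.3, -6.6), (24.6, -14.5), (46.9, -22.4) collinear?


Cross product: (24.6-2.3)*((-22.4)-(-6.6)) - ((-14.5)-(-6.6))*(46.9-2.3)
= 0

Yes, collinear


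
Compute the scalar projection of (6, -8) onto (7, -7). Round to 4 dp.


u.v = 98, |v| = sqrt(98) = 9.8995
Scalar projection = u.v / |v| = 98 / sqrt(98) = 9.8995

9.8995


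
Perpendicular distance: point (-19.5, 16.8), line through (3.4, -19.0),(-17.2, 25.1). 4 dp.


|cross product| = 272.41
|line direction| = sqrt(2369.17) = 48.6741
Distance = 272.41/sqrt(2369.17) = 5.5966

5.5966


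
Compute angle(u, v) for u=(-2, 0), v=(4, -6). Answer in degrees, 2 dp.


u.v = -8, |u| = sqrt(4) = 2, |v| = sqrt(52) = 7.2111
cos(theta) = u.v/(|u||v|) = -8/sqrt(208) = -0.5547
theta = acos(-0.5547) = 123.69 degrees

123.69 degrees


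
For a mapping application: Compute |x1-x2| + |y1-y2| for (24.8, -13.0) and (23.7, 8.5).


|24.8-23.7| + |(-13)-8.5| = 1.1 + 21.5 = 22.6

22.6


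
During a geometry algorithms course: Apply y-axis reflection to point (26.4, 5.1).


Reflection over y-axis: (x,y) -> (-x,y)
(26.4, 5.1) -> (-26.4, 5.1)

(-26.4, 5.1)


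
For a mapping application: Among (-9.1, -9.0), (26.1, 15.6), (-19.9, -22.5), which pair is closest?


d(P0,P1) = 42.9441, d(P0,P2) = 17.2884, d(P1,P2) = 59.7295
Closest: P0 and P2

Closest pair: (-9.1, -9.0) and (-19.9, -22.5), distance = 17.2884


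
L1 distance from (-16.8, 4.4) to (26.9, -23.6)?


|(-16.8)-26.9| + |4.4-(-23.6)| = 43.7 + 28 = 71.7

71.7


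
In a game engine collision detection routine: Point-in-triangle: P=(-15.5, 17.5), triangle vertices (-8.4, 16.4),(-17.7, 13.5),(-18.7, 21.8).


Cross products: AB x AP = -30.82, BC x BP = -22.26, CA x CP = -27.01
All same sign? yes

Yes, inside


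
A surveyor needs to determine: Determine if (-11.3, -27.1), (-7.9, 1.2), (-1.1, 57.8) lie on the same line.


Cross product: ((-7.9)-(-11.3))*(57.8-(-27.1)) - (1.2-(-27.1))*((-1.1)-(-11.3))
= 0

Yes, collinear


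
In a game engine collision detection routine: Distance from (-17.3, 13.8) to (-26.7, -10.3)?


dx=-9.4, dy=-24.1
d^2 = (-9.4)^2 + (-24.1)^2 = 669.17
d = sqrt(669.17) = 25.8683

25.8683


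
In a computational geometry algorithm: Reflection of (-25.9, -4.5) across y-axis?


Reflection over y-axis: (x,y) -> (-x,y)
(-25.9, -4.5) -> (25.9, -4.5)

(25.9, -4.5)


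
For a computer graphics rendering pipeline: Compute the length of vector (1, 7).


|u| = sqrt(1^2 + 7^2) = sqrt(50) = 7.0711

7.0711


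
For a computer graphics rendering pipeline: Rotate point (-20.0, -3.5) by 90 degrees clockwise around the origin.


90° CW: (x,y) -> (y, -x)
(-20,-3.5) -> (-3.5, 20)

(-3.5, 20)


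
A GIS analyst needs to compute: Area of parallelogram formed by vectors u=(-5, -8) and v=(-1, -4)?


|u x v| = |(-5)*(-4) - (-8)*(-1)|
= |20 - 8| = 12

12


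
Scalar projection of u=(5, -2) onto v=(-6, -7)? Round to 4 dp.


u.v = -16, |v| = sqrt(85) = 9.2195
Scalar projection = u.v / |v| = -16 / sqrt(85) = -1.7354

-1.7354


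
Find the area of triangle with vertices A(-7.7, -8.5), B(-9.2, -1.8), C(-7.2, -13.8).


Area = |x_A(y_B-y_C) + x_B(y_C-y_A) + x_C(y_A-y_B)|/2
= |(-92.4) + 48.76 + 48.24|/2
= 4.6/2 = 2.3

2.3


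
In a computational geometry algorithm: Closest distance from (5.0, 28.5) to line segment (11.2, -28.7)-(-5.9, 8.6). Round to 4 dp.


Project P onto AB: t = 1 (clamped to [0,1])
Closest point on segment: (-5.9, 8.6)
Distance: 22.6896

22.6896


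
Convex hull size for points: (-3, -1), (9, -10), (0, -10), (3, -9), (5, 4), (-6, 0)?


Convex hull vertices (CCW): (-6, 0), (0, -10), (9, -10), (5, 4)
Count = 4

4


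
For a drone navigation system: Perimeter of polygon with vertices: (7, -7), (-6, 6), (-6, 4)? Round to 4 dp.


Sides: (7, -7)->(-6, 6): sqrt(338) = 18.384776, (-6, 6)->(-6, 4): sqrt(4) = 2, (-6, 4)->(7, -7): sqrt(290) = 17.029386
Sum = 37.414162
Perimeter = 37.4142

37.4142


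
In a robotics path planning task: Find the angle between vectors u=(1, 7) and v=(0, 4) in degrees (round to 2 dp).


u.v = 28, |u| = sqrt(50) = 7.0711, |v| = sqrt(16) = 4
cos(theta) = u.v/(|u||v|) = 28/sqrt(800) = 0.989949
theta = acos(0.989949) = 8.13 degrees

8.13 degrees


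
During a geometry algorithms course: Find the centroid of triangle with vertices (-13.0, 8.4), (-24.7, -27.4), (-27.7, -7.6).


Centroid = ((x_A+x_B+x_C)/3, (y_A+y_B+y_C)/3)
= (((-13)+(-24.7)+(-27.7))/3, (8.4+(-27.4)+(-7.6))/3)
= (-21.8, -8.8667)

(-21.8, -8.8667)


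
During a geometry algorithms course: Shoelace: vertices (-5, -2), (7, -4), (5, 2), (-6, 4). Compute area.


Shoelace sum: ((-5)*(-4) - 7*(-2)) + (7*2 - 5*(-4)) + (5*4 - (-6)*2) + ((-6)*(-2) - (-5)*4)
= 132
Area = |132|/2 = 66

66


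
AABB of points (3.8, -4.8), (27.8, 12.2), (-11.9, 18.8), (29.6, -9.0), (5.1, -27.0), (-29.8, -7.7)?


x range: [-29.8, 29.6]
y range: [-27, 18.8]
Bounding box: (-29.8,-27) to (29.6,18.8)

(-29.8,-27) to (29.6,18.8)


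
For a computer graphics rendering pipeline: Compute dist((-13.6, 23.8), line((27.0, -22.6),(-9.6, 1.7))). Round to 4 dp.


|cross product| = 711.66
|line direction| = sqrt(1930.05) = 43.9323
Distance = 711.66/sqrt(1930.05) = 16.199

16.199


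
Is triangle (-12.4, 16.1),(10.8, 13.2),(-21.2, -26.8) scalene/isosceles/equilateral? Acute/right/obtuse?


Side lengths squared: AB^2=546.65, BC^2=2624, CA^2=1917.85
Sorted: [546.65, 1917.85, 2624]
By sides: Scalene, By angles: Obtuse

Scalene, Obtuse


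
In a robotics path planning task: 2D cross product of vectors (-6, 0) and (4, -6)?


u x v = u_x*v_y - u_y*v_x = (-6)*(-6) - 0*4
= 36 - 0 = 36

36


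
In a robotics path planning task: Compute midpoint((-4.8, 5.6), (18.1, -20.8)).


M = (((-4.8)+18.1)/2, (5.6+(-20.8))/2)
= (6.65, -7.6)

(6.65, -7.6)


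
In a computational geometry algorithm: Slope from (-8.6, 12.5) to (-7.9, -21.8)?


slope = (y2-y1)/(x2-x1) = ((-21.8)-12.5)/((-7.9)-(-8.6)) = (-34.3)/0.7 = -49

-49


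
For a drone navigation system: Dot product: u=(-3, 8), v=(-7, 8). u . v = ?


u . v = u_x*v_x + u_y*v_y = (-3)*(-7) + 8*8
= 21 + 64 = 85

85


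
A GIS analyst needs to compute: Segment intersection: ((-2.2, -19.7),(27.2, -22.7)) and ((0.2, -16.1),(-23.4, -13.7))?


Cross products: d1=90.72, d2=90.96, d3=113.04, d4=112.8
d1*d2 < 0 and d3*d4 < 0? no

No, they don't intersect


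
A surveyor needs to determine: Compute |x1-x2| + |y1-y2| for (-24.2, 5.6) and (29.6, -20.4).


|(-24.2)-29.6| + |5.6-(-20.4)| = 53.8 + 26 = 79.8

79.8


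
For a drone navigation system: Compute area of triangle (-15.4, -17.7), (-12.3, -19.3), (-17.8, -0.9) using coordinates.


Area = |x_A(y_B-y_C) + x_B(y_C-y_A) + x_C(y_A-y_B)|/2
= |283.36 + (-206.64) + (-28.48)|/2
= 48.24/2 = 24.12

24.12


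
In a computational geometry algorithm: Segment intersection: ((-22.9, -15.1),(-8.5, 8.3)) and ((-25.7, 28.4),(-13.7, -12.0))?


Cross products: d1=-408.88, d2=453.68, d3=691.92, d4=-170.64
d1*d2 < 0 and d3*d4 < 0? yes

Yes, they intersect


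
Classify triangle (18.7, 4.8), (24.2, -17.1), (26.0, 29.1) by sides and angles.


Side lengths squared: AB^2=509.86, BC^2=2137.68, CA^2=643.78
Sorted: [509.86, 643.78, 2137.68]
By sides: Scalene, By angles: Obtuse

Scalene, Obtuse


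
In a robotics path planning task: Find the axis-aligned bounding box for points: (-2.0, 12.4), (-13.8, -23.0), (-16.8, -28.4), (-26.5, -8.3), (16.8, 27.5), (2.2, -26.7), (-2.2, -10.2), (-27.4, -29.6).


x range: [-27.4, 16.8]
y range: [-29.6, 27.5]
Bounding box: (-27.4,-29.6) to (16.8,27.5)

(-27.4,-29.6) to (16.8,27.5)


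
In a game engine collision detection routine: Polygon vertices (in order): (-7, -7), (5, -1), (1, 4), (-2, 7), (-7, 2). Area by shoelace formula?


Shoelace sum: ((-7)*(-1) - 5*(-7)) + (5*4 - 1*(-1)) + (1*7 - (-2)*4) + ((-2)*2 - (-7)*7) + ((-7)*(-7) - (-7)*2)
= 186
Area = |186|/2 = 93

93


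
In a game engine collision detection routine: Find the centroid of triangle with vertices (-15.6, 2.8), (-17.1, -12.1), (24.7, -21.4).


Centroid = ((x_A+x_B+x_C)/3, (y_A+y_B+y_C)/3)
= (((-15.6)+(-17.1)+24.7)/3, (2.8+(-12.1)+(-21.4))/3)
= (-2.6667, -10.2333)

(-2.6667, -10.2333)


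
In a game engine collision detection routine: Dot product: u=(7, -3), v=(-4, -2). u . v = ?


u . v = u_x*v_x + u_y*v_y = 7*(-4) + (-3)*(-2)
= (-28) + 6 = -22

-22


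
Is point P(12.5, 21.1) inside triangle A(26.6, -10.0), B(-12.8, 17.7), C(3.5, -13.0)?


Cross products: AB x AP = -834.77, BC x BP = 832.13, CA x CP = 760.71
All same sign? no

No, outside


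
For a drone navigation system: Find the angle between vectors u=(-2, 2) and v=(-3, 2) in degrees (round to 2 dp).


u.v = 10, |u| = sqrt(8) = 2.8284, |v| = sqrt(13) = 3.6056
cos(theta) = u.v/(|u||v|) = 10/sqrt(104) = 0.980581
theta = acos(0.980581) = 11.31 degrees

11.31 degrees


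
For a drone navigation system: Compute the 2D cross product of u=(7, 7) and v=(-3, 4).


u x v = u_x*v_y - u_y*v_x = 7*4 - 7*(-3)
= 28 - (-21) = 49

49


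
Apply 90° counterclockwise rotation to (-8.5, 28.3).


90° CCW: (x,y) -> (-y, x)
(-8.5,28.3) -> (-28.3, -8.5)

(-28.3, -8.5)


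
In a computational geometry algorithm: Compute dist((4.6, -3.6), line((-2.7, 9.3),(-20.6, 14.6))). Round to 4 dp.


|cross product| = 192.22
|line direction| = sqrt(348.5) = 18.6682
Distance = 192.22/sqrt(348.5) = 10.2967

10.2967


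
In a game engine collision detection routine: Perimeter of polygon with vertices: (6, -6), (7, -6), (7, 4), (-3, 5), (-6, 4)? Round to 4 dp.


Sides: (6, -6)->(7, -6): sqrt(1) = 1, (7, -6)->(7, 4): sqrt(100) = 10, (7, 4)->(-3, 5): sqrt(101) = 10.049876, (-3, 5)->(-6, 4): sqrt(10) = 3.162278, (-6, 4)->(6, -6): sqrt(244) = 15.620499
Sum = 39.832653
Perimeter = 39.8327

39.8327


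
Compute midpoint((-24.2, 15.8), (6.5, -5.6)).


M = (((-24.2)+6.5)/2, (15.8+(-5.6))/2)
= (-8.85, 5.1)

(-8.85, 5.1)


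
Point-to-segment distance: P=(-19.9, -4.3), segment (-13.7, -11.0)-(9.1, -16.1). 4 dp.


Project P onto AB: t = 0 (clamped to [0,1])
Closest point on segment: (-13.7, -11)
Distance: 9.1285

9.1285


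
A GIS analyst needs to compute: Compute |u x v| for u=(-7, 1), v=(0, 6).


|u x v| = |(-7)*6 - 1*0|
= |(-42) - 0| = 42

42


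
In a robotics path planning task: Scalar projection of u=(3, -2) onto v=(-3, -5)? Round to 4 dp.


u.v = 1, |v| = sqrt(34) = 5.831
Scalar projection = u.v / |v| = 1 / sqrt(34) = 0.1715

0.1715


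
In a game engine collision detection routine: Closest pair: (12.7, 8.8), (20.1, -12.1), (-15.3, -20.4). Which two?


d(P0,P1) = 22.1714, d(P0,P2) = 40.4554, d(P1,P2) = 36.36
Closest: P0 and P1

Closest pair: (12.7, 8.8) and (20.1, -12.1), distance = 22.1714


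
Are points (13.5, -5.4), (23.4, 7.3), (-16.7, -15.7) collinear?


Cross product: (23.4-13.5)*((-15.7)-(-5.4)) - (7.3-(-5.4))*((-16.7)-13.5)
= 281.57

No, not collinear


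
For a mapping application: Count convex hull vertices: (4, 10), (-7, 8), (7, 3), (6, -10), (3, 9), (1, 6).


Convex hull vertices (CCW): (-7, 8), (6, -10), (7, 3), (4, 10)
Count = 4

4


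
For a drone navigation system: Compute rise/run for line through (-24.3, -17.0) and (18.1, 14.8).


slope = (y2-y1)/(x2-x1) = (14.8-(-17))/(18.1-(-24.3)) = 31.8/42.4 = 0.75

0.75


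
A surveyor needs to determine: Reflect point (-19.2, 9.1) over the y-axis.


Reflection over y-axis: (x,y) -> (-x,y)
(-19.2, 9.1) -> (19.2, 9.1)

(19.2, 9.1)


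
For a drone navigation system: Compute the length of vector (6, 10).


|u| = sqrt(6^2 + 10^2) = sqrt(136) = 11.6619

11.6619


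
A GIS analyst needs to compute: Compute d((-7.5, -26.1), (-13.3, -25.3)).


dx=-5.8, dy=0.8
d^2 = (-5.8)^2 + 0.8^2 = 34.28
d = sqrt(34.28) = 5.8549

5.8549


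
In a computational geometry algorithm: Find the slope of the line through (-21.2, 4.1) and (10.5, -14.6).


slope = (y2-y1)/(x2-x1) = ((-14.6)-4.1)/(10.5-(-21.2)) = (-18.7)/31.7 = -0.5899

-0.5899


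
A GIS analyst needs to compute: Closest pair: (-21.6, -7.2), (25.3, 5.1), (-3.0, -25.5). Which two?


d(P0,P1) = 48.4861, d(P0,P2) = 26.0931, d(P1,P2) = 41.6803
Closest: P0 and P2

Closest pair: (-21.6, -7.2) and (-3.0, -25.5), distance = 26.0931


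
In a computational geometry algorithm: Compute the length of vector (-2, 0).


|u| = sqrt((-2)^2 + 0^2) = sqrt(4) = 2

2


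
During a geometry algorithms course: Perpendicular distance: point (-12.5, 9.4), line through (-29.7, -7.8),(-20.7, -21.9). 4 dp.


|cross product| = 397.32
|line direction| = sqrt(279.81) = 16.7275
Distance = 397.32/sqrt(279.81) = 23.7525

23.7525
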